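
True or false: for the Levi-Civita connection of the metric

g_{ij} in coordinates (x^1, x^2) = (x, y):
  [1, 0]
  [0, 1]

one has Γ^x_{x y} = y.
Γ^x_{x y} = (1/2) g^{xx} (∂_x g_{xy} + ∂_y g_{xx} - ∂_x g_{xy}) = (1/2)(1)((0) + (0) - (0)) = 0
This differs from the proposed value y.
False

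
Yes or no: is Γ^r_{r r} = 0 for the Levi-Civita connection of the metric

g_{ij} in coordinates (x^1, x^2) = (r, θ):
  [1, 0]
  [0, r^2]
Γ^r_{r r} = (1/2) g^{rr} (∂_r g_{rr} + ∂_r g_{rr} - ∂_r g_{rr}) = (1/2)(1)((0) + (0) - (0)) = 0
This equals the proposed value 0.
Yes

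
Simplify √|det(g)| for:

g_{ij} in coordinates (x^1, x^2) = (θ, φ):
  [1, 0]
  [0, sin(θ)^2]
det(g) = sin(θ)^2
√|det(g)| = sin(θ) (taking 0 < θ < π so that |sin(θ)| = sin(θ))
Volume element: dV = sin(θ) dθ dφ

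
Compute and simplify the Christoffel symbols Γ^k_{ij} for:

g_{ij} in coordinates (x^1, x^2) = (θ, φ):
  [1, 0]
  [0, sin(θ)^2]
Using Γ^k_{ij} = (1/2) g^{km} (∂_i g_{mj} + ∂_j g_{mi} - ∂_m g_{ij}); the metric is diagonal, so only the m = k term contributes.
Non-zero symbols (using the symmetry Γ^k_{ij} = Γ^k_{ji}):
Γ^θ_{φ φ} = (1/2) g^{θθ} (∂_φ g_{θφ} + ∂_φ g_{θφ} - ∂_θ g_{φφ}) = (1/2)(1)((0) + (0) - (sin(2*θ))) = -sin(2*θ)/2
Γ^φ_{θ φ} = (1/2) g^{φφ} (∂_θ g_{φφ} + ∂_φ g_{φθ} - ∂_φ g_{θφ}) = (1/2)(1/sin(θ)^2)((sin(2*θ)) + (0) - (0)) = 1/tan(θ)
All other Christoffel symbols are zero.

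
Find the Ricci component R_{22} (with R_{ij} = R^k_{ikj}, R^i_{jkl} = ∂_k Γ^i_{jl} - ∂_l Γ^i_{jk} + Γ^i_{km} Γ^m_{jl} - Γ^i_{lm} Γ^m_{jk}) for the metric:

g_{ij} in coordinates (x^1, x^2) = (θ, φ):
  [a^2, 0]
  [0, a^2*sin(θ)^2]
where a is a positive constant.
Non-zero Christoffel symbols (Γ^k_{ij} = Γ^k_{ji}):
Γ^θ_{φ φ} = -sin(2*θ)/2
Γ^φ_{θ φ} = 1/tan(θ)
R^θ_{φ θ φ} = ∂_θ Γ^θ_{φ φ} - ∂_φ Γ^θ_{φ θ} + Γ^θ_{θ m} Γ^m_{φ φ} - Γ^θ_{φ m} Γ^m_{φ θ}
  = (-cos(2*θ)) - (0) + (0) - (-cos(θ)^2) = sin(θ)^2
R^φ_{φ φ φ} = 0 (a repeated index in an antisymmetric pair)
R_{φφ} = R^θ_{φ θ φ} + R^φ_{φ φ φ} = (sin(θ)^2) + (0) = sin(θ)^2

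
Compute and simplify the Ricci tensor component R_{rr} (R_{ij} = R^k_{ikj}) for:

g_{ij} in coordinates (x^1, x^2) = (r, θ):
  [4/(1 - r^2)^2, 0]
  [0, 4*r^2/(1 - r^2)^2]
Non-zero Christoffel symbols (Γ^k_{ij} = Γ^k_{ji}):
Γ^r_{r r} = 2*r/(1 - r^2)
Γ^r_{θ θ} = (r^3 + r)/(r^2 - 1)
Γ^θ_{r θ} = (-r^2 - 1)/(r^3 - r)
R^r_{r r r} = 0 (a repeated index in an antisymmetric pair)
R^θ_{r θ r} = ∂_θ Γ^θ_{r r} - ∂_r Γ^θ_{r θ} + Γ^θ_{θ m} Γ^m_{r r} - Γ^θ_{r m} Γ^m_{r θ}
  = (0) - ((r^4 + 4*r^2 - 1)/(r^3 - r)^2) + (2*(r^2 + 1)/(r^2 - 1)^2) - ((r^2 + 1)^2/(r^3 - r)^2) = -4/(r^2 - 1)^2
R_{rr} = R^r_{r r r} + R^θ_{r θ r} = (0) + (-4/(r^2 - 1)^2) = -4/(r^2 - 1)^2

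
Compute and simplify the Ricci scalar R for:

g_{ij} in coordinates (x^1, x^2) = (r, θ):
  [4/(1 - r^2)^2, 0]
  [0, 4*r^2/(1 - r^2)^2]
Non-zero Christoffel symbols (Γ^k_{ij} = Γ^k_{ji}):
Γ^r_{r r} = 2*r/(1 - r^2)
Γ^r_{θ θ} = (r^3 + r)/(r^2 - 1)
Γ^θ_{r θ} = (-r^2 - 1)/(r^3 - r)
Ricci tensor (R_{ij} = R^k_{ikj}): R_{rr} = -4/(r^2 - 1)^2, R_{rθ} = 0, R_{θθ} = -4*r^2/(r^2 - 1)^2
Inverse metric: g^{rr} = (1 - r^2)^2/4, g^{θθ} = (1 - r^2)^2/(4*r^2)
R = g^{ij} R_{ij} = ((1 - r^2)^2/4)(-4/(r^2 - 1)^2) + ((1 - r^2)^2/(4*r^2))(-4*r^2/(r^2 - 1)^2) = -2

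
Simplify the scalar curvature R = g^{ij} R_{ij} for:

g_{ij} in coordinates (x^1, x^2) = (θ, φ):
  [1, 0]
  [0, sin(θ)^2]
Non-zero Christoffel symbols (Γ^k_{ij} = Γ^k_{ji}):
Γ^θ_{φ φ} = -sin(2*θ)/2
Γ^φ_{θ φ} = 1/tan(θ)
Ricci tensor (R_{ij} = R^k_{ikj}): R_{θθ} = 1, R_{θφ} = 0, R_{φφ} = sin(θ)^2
Inverse metric: g^{θθ} = 1, g^{φφ} = 1/sin(θ)^2
R = g^{ij} R_{ij} = (1)(1) + (1/sin(θ)^2)(sin(θ)^2) = 2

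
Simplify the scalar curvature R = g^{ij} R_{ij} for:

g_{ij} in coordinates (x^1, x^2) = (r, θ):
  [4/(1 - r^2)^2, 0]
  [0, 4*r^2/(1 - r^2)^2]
Non-zero Christoffel symbols (Γ^k_{ij} = Γ^k_{ji}):
Γ^r_{r r} = 2*r/(1 - r^2)
Γ^r_{θ θ} = (r^3 + r)/(r^2 - 1)
Γ^θ_{r θ} = (-r^2 - 1)/(r^3 - r)
Ricci tensor (R_{ij} = R^k_{ikj}): R_{rr} = -4/(r^2 - 1)^2, R_{rθ} = 0, R_{θθ} = -4*r^2/(r^2 - 1)^2
Inverse metric: g^{rr} = (1 - r^2)^2/4, g^{θθ} = (1 - r^2)^2/(4*r^2)
R = g^{ij} R_{ij} = ((1 - r^2)^2/4)(-4/(r^2 - 1)^2) + ((1 - r^2)^2/(4*r^2))(-4*r^2/(r^2 - 1)^2) = -2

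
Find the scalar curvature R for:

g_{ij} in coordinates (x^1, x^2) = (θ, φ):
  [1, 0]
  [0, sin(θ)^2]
Non-zero Christoffel symbols (Γ^k_{ij} = Γ^k_{ji}):
Γ^θ_{φ φ} = -sin(2*θ)/2
Γ^φ_{θ φ} = 1/tan(θ)
Ricci tensor (R_{ij} = R^k_{ikj}): R_{θθ} = 1, R_{θφ} = 0, R_{φφ} = sin(θ)^2
Inverse metric: g^{θθ} = 1, g^{φφ} = 1/sin(θ)^2
R = g^{ij} R_{ij} = (1)(1) + (1/sin(θ)^2)(sin(θ)^2) = 2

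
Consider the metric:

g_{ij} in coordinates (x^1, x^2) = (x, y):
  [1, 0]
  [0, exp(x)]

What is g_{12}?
With x^1 = x, x^2 = y, g_{12} = g_{xy} is the row-1, column-2 entry of the matrix.
g_{12} = 0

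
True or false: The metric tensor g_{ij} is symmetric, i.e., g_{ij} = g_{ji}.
By definition the metric is a symmetric bilinear form, g_{ij} = g_{ji}.
True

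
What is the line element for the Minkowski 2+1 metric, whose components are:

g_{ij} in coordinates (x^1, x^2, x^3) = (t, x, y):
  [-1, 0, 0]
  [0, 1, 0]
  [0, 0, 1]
ds^2 = g_{ij} dx^i dx^j; only the non-zero components contribute.
ds^2 = -dt^2 + dx^2 + dy^2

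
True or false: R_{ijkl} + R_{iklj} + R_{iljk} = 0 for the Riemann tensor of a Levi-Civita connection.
This is the first (algebraic) Bianchi identity.
True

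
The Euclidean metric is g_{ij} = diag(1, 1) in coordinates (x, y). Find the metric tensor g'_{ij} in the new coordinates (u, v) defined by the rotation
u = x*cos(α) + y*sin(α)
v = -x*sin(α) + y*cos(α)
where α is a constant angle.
Invert the transformation: x = u*cos(α) - v*sin(α), y = u*sin(α) + v*cos(α)
g'_{ij} = (∂x^k/∂x'^i)(∂x^l/∂x'^j) g_{kl}; with g_{kl} = δ_{kl} this is Σ_k (∂x^k/∂x'^i)(∂x^k/∂x'^j).
Jacobian: ∂x/∂u = cos(α), ∂x/∂v = -sin(α), ∂y/∂u = sin(α), ∂y/∂v = cos(α)
g'_{uu} = (cos(α))(cos(α)) + (sin(α))(sin(α)) = 1
g'_{uv} = (cos(α))(-sin(α)) + (sin(α))(cos(α)) = 0
g'_{vv} = (-sin(α))(-sin(α)) + (cos(α))(cos(α)) = 1
g'_{ij} = diag(1, 1)
The Euclidean metric is invariant under rotations.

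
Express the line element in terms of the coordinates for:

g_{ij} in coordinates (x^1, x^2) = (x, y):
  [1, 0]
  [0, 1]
ds^2 = g_{ij} dx^i dx^j; only the non-zero components contribute.
ds^2 = dx^2 + dy^2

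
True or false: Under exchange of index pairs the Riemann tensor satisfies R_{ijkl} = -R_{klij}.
The pair-exchange symmetry has a plus sign: R_{ijkl} = +R_{klij}.
False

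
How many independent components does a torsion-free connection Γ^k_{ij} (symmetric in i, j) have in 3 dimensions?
Γ^k_{ij} has n choices for the upper index and n(n+1)/2 independent symmetric lower index pairs.
Total = 3 × 3×4/2 = 3 × 6 = 18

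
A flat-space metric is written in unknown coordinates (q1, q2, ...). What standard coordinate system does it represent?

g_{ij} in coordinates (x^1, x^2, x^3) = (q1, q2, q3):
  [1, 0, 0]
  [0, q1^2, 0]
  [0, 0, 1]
The line element ds^2 = dq1^2 + q1^2 dq2^2 + dq3^2 is dr^2 + r^2 dθ^2 + dz^2 with q1 = r, q2 = θ, q3 = z.
cylindrical coordinates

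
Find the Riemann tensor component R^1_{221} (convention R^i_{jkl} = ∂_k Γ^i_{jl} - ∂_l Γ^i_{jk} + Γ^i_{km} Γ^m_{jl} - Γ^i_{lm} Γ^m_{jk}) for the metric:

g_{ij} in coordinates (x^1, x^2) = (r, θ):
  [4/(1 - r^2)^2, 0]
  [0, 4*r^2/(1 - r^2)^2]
Non-zero Christoffel symbols (Γ^k_{ij} = Γ^k_{ji}):
Γ^r_{r r} = 2*r/(1 - r^2)
Γ^r_{θ θ} = (r^3 + r)/(r^2 - 1)
Γ^θ_{r θ} = (-r^2 - 1)/(r^3 - r)
R^r_{θ θ r} = ∂_θ Γ^r_{θ r} - ∂_r Γ^r_{θ θ} + Γ^r_{θ m} Γ^m_{θ r} - Γ^r_{r m} Γ^m_{θ θ}
  = (0) - ((r^4 - 4*r^2 - 1)/(r^2 - 1)^2) + (-(r^2 + 1)^2/(r^2 - 1)^2) - (-2*r^2*(r^2 + 1)/(r^2 - 1)^2) = 4*r^2/(r^2 - 1)^2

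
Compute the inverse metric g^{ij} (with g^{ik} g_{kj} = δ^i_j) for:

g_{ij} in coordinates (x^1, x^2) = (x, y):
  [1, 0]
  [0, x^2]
The metric is diagonal, so g^{ij} is diagonal with entries 1/g_{ii}: diag(1, 1/(x^2)).
g^{ij}:
  [1, 0]
  [0, 1/x^2]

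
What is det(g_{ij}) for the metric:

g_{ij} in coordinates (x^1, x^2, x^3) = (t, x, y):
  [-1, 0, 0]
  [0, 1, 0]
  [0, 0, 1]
Diagonal metric: det(g) = g_{11}·g_{22}·g_{33}
= (-1)·(1)·(1)
det(g) = -1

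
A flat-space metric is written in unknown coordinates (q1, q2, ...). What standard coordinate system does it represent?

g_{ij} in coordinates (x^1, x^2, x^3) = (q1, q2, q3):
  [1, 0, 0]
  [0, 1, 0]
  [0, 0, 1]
All components are constant and the metric is the identity, i.e. orthonormal rectilinear coordinates.
Cartesian (3D) coordinates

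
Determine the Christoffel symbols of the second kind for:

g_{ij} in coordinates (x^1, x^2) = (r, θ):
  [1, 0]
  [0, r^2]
Using Γ^k_{ij} = (1/2) g^{km} (∂_i g_{mj} + ∂_j g_{mi} - ∂_m g_{ij}); the metric is diagonal, so only the m = k term contributes.
Non-zero symbols (using the symmetry Γ^k_{ij} = Γ^k_{ji}):
Γ^r_{θ θ} = (1/2) g^{rr} (∂_θ g_{rθ} + ∂_θ g_{rθ} - ∂_r g_{θθ}) = (1/2)(1)((0) + (0) - (2*r)) = -r
Γ^θ_{r θ} = (1/2) g^{θθ} (∂_r g_{θθ} + ∂_θ g_{θr} - ∂_θ g_{rθ}) = (1/2)(1/r^2)((2*r) + (0) - (0)) = 1/r
All other Christoffel symbols are zero.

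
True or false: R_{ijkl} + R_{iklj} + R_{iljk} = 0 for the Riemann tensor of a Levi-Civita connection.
This is the first (algebraic) Bianchi identity.
True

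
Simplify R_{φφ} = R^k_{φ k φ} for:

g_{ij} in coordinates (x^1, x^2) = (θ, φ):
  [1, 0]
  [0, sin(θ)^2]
Non-zero Christoffel symbols (Γ^k_{ij} = Γ^k_{ji}):
Γ^θ_{φ φ} = -sin(2*θ)/2
Γ^φ_{θ φ} = 1/tan(θ)
R^θ_{φ θ φ} = ∂_θ Γ^θ_{φ φ} - ∂_φ Γ^θ_{φ θ} + Γ^θ_{θ m} Γ^m_{φ φ} - Γ^θ_{φ m} Γ^m_{φ θ}
  = (-cos(2*θ)) - (0) + (0) - (-cos(θ)^2) = sin(θ)^2
R^φ_{φ φ φ} = 0 (a repeated index in an antisymmetric pair)
R_{φφ} = R^θ_{φ θ φ} + R^φ_{φ φ φ} = (sin(θ)^2) + (0) = sin(θ)^2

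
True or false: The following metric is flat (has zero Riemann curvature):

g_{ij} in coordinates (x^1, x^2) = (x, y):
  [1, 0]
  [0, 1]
All metric components are constant, so every Christoffel symbol vanishes and R^i_{jkl} = 0.
True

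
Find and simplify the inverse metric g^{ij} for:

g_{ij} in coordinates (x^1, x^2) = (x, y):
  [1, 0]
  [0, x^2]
The metric is diagonal, so g^{ij} is diagonal with entries 1/g_{ii}: diag(1, 1/(x^2)).
g^{ij}:
  [1, 0]
  [0, 1/x^2]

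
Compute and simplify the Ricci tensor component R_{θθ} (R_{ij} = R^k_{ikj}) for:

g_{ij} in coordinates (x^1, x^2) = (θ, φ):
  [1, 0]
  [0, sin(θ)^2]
Non-zero Christoffel symbols (Γ^k_{ij} = Γ^k_{ji}):
Γ^θ_{φ φ} = -sin(2*θ)/2
Γ^φ_{θ φ} = 1/tan(θ)
R^θ_{θ θ θ} = 0 (a repeated index in an antisymmetric pair)
R^φ_{θ φ θ} = ∂_φ Γ^φ_{θ θ} - ∂_θ Γ^φ_{θ φ} + Γ^φ_{φ m} Γ^m_{θ θ} - Γ^φ_{θ m} Γ^m_{θ φ}
  = (0) - (-1/sin(θ)^2) + (0) - (1/tan(θ)^2) = 1
R_{θθ} = R^θ_{θ θ θ} + R^φ_{θ φ θ} = (0) + (1) = 1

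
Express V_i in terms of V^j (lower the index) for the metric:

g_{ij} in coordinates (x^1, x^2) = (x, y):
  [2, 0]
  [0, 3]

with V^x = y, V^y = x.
V_i = g_{ij} V^j:
V_x = (2)(y) + (0)(x) = 2*y
V_y = (0)(y) + (3)(x) = 3*x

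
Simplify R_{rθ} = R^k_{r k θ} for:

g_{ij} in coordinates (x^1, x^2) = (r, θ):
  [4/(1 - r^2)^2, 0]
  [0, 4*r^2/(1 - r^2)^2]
Non-zero Christoffel symbols (Γ^k_{ij} = Γ^k_{ji}):
Γ^r_{r r} = 2*r/(1 - r^2)
Γ^r_{θ θ} = (r^3 + r)/(r^2 - 1)
Γ^θ_{r θ} = (-r^2 - 1)/(r^3 - r)
R^r_{r r θ} = 0 (a repeated index in an antisymmetric pair)
R^θ_{r θ θ} = 0 (a repeated index in an antisymmetric pair)
R_{rθ} = R^r_{r r θ} + R^θ_{r θ θ} = (0) + (0) = 0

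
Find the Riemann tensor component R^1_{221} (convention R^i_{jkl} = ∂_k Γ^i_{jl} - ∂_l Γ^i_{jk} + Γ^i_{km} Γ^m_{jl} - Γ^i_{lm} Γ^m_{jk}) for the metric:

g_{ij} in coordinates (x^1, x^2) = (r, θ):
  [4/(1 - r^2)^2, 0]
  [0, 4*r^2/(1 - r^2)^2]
Non-zero Christoffel symbols (Γ^k_{ij} = Γ^k_{ji}):
Γ^r_{r r} = 2*r/(1 - r^2)
Γ^r_{θ θ} = (r^3 + r)/(r^2 - 1)
Γ^θ_{r θ} = (-r^2 - 1)/(r^3 - r)
R^r_{θ θ r} = ∂_θ Γ^r_{θ r} - ∂_r Γ^r_{θ θ} + Γ^r_{θ m} Γ^m_{θ r} - Γ^r_{r m} Γ^m_{θ θ}
  = (0) - ((r^4 - 4*r^2 - 1)/(r^2 - 1)^2) + (-(r^2 + 1)^2/(r^2 - 1)^2) - (-2*r^2*(r^2 + 1)/(r^2 - 1)^2) = 4*r^2/(r^2 - 1)^2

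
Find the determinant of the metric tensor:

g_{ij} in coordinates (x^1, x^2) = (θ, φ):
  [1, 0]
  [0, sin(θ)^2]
For a 2×2 metric: det(g) = g_{11}·g_{22} - g_{12}·g_{21}
= (1)·(sin(θ)^2) - (0)·(0)
= sin(θ)^2 - 0
det(g) = sin(θ)^2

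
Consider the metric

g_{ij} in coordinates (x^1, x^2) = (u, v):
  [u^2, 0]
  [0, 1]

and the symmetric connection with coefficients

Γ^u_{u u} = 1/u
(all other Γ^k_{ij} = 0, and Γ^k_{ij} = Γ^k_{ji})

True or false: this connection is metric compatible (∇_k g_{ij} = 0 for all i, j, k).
Using ∇_k g_{ij} = ∂_k g_{ij} - Γ^m_{ki} g_{mj} - Γ^m_{kj} g_{im}:
e.g. ∇_u g_{uu} = (2*u) - (u) - (u) = 0
Every component ∇_k g_{ij} vanishes: the connection is metric compatible.
True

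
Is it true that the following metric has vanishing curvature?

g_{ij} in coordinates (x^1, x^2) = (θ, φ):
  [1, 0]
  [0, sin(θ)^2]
Non-zero Christoffel symbols:
Γ^θ_{φ φ} = -sin(2*θ)/2
Γ^φ_{θ φ} = 1/tan(θ)
Ricci tensor: R_{θθ} = 1, R_{θφ} = 0, R_{φφ} = sin(θ)^2
The Ricci tensor is non-zero, so the Riemann tensor is non-zero: not flat.
No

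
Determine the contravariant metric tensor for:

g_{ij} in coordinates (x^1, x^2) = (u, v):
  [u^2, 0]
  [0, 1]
The metric is diagonal, so g^{ij} is diagonal with entries 1/g_{ii}: diag(1/(u^2), 1).
g^{ij}:
  [1/u^2, 0]
  [0, 1]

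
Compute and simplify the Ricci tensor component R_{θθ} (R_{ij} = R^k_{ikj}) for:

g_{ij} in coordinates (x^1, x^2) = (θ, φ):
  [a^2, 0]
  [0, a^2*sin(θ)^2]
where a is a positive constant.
Non-zero Christoffel symbols (Γ^k_{ij} = Γ^k_{ji}):
Γ^θ_{φ φ} = -sin(2*θ)/2
Γ^φ_{θ φ} = 1/tan(θ)
R^θ_{θ θ θ} = 0 (a repeated index in an antisymmetric pair)
R^φ_{θ φ θ} = ∂_φ Γ^φ_{θ θ} - ∂_θ Γ^φ_{θ φ} + Γ^φ_{φ m} Γ^m_{θ θ} - Γ^φ_{θ m} Γ^m_{θ φ}
  = (0) - (-1/sin(θ)^2) + (0) - (1/tan(θ)^2) = 1
R_{θθ} = R^θ_{θ θ θ} + R^φ_{θ φ θ} = (0) + (1) = 1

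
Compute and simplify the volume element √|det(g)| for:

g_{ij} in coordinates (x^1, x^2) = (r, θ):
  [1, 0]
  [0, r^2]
det(g) = r^2
√|det(g)| = r
Volume element: dV = r dr dθ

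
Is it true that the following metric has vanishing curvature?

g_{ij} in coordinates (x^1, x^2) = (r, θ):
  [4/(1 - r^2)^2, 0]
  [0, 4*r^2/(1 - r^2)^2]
Non-zero Christoffel symbols:
Γ^r_{r r} = 2*r/(1 - r^2)
Γ^r_{θ θ} = (r^3 + r)/(r^2 - 1)
Γ^θ_{r θ} = (-r^2 - 1)/(r^3 - r)
Ricci tensor: R_{rr} = -4/(r^2 - 1)^2, R_{rθ} = 0, R_{θθ} = -4*r^2/(r^2 - 1)^2
The Ricci tensor is non-zero, so the Riemann tensor is non-zero: not flat.
No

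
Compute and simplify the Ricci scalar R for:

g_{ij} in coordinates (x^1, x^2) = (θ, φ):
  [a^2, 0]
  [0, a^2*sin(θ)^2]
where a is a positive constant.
Non-zero Christoffel symbols (Γ^k_{ij} = Γ^k_{ji}):
Γ^θ_{φ φ} = -sin(2*θ)/2
Γ^φ_{θ φ} = 1/tan(θ)
Ricci tensor (R_{ij} = R^k_{ikj}): R_{θθ} = 1, R_{θφ} = 0, R_{φφ} = sin(θ)^2
Inverse metric: g^{θθ} = 1/a^2, g^{φφ} = 1/(a^2*sin(θ)^2)
R = g^{ij} R_{ij} = (1/a^2)(1) + (1/(a^2*sin(θ)^2))(sin(θ)^2) = 2/a^2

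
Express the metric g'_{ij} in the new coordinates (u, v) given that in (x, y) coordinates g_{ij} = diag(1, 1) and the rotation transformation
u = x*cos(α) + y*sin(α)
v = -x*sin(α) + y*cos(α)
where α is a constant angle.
Invert the transformation: x = u*cos(α) - v*sin(α), y = u*sin(α) + v*cos(α)
g'_{ij} = (∂x^k/∂x'^i)(∂x^l/∂x'^j) g_{kl}; with g_{kl} = δ_{kl} this is Σ_k (∂x^k/∂x'^i)(∂x^k/∂x'^j).
Jacobian: ∂x/∂u = cos(α), ∂x/∂v = -sin(α), ∂y/∂u = sin(α), ∂y/∂v = cos(α)
g'_{uu} = (cos(α))(cos(α)) + (sin(α))(sin(α)) = 1
g'_{uv} = (cos(α))(-sin(α)) + (sin(α))(cos(α)) = 0
g'_{vv} = (-sin(α))(-sin(α)) + (cos(α))(cos(α)) = 1
g'_{ij} = diag(1, 1)
The Euclidean metric is invariant under rotations.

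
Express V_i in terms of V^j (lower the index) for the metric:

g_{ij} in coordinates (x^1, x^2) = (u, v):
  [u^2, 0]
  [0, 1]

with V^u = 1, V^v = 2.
V_i = g_{ij} V^j:
V_u = (u^2)(1) + (0)(2) = u^2
V_v = (0)(1) + (1)(2) = 2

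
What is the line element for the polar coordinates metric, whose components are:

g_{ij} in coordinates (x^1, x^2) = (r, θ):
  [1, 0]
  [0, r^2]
ds^2 = g_{ij} dx^i dx^j; only the non-zero components contribute.
ds^2 = dr^2 + r^2 dθ^2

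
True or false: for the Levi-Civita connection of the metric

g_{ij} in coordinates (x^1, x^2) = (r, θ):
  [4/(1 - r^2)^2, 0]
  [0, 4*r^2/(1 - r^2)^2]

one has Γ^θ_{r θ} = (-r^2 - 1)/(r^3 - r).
Γ^θ_{r θ} = (1/2) g^{θθ} (∂_r g_{θθ} + ∂_θ g_{θr} - ∂_θ g_{rθ}) = (1/2)((1 - r^2)^2/(4*r^2))((-8*(r^3 + r)/(r^2 - 1)^3) + (0) - (0)) = (-r^2 - 1)/(r^3 - r)
This equals the proposed value (-r^2 - 1)/(r^3 - r).
True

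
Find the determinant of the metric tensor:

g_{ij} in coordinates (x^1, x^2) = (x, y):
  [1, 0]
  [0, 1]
For a 2×2 metric: det(g) = g_{11}·g_{22} - g_{12}·g_{21}
= (1)·(1) - (0)·(0)
= 1 - 0
det(g) = 1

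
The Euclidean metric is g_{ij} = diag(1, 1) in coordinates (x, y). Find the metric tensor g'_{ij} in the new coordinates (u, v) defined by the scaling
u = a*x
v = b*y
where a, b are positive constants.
Invert the transformation: x = u/a, y = v/b
g'_{ij} = (∂x^k/∂x'^i)(∂x^l/∂x'^j) g_{kl}; with g_{kl} = δ_{kl} this is Σ_k (∂x^k/∂x'^i)(∂x^k/∂x'^j).
Jacobian: ∂x/∂u = 1/a, ∂x/∂v = 0, ∂y/∂u = 0, ∂y/∂v = 1/b
g'_{uu} = (1/a)(1/a) + (0)(0) = 1/a^2
g'_{uv} = (1/a)(0) + (0)(1/b) = 0
g'_{vv} = (0)(0) + (1/b)(1/b) = 1/b^2
g'_{ij} = diag(1/a^2, 1/b^2)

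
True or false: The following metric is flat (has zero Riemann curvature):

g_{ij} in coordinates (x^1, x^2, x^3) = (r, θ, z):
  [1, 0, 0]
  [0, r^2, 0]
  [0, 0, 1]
Non-zero Christoffel symbols:
Γ^r_{θ θ} = -r
Γ^θ_{r θ} = 1/r
Ricci tensor: R_{rr} = 0, R_{rθ} = 0, R_{rz} = 0, R_{θθ} = 0, R_{θz} = 0, R_{zz} = 0
All R_{ij} vanish; in 3 dimensions the Riemann tensor is fully determined by the Ricci tensor, so R^i_{jkl} = 0: the metric is flat (curvilinear coordinates on flat space).
True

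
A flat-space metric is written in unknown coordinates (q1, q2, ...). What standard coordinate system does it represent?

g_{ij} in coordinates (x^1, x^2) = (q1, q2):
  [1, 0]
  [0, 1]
All components are constant and the metric is the identity, i.e. orthonormal rectilinear coordinates.
Cartesian (2D) coordinates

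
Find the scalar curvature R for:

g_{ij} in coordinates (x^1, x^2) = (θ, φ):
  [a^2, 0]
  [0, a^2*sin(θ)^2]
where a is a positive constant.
Non-zero Christoffel symbols (Γ^k_{ij} = Γ^k_{ji}):
Γ^θ_{φ φ} = -sin(2*θ)/2
Γ^φ_{θ φ} = 1/tan(θ)
Ricci tensor (R_{ij} = R^k_{ikj}): R_{θθ} = 1, R_{θφ} = 0, R_{φφ} = sin(θ)^2
Inverse metric: g^{θθ} = 1/a^2, g^{φφ} = 1/(a^2*sin(θ)^2)
R = g^{ij} R_{ij} = (1/a^2)(1) + (1/(a^2*sin(θ)^2))(sin(θ)^2) = 2/a^2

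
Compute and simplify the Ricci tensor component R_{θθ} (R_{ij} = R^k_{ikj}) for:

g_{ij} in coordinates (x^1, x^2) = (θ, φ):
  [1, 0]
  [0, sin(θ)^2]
Non-zero Christoffel symbols (Γ^k_{ij} = Γ^k_{ji}):
Γ^θ_{φ φ} = -sin(2*θ)/2
Γ^φ_{θ φ} = 1/tan(θ)
R^θ_{θ θ θ} = 0 (a repeated index in an antisymmetric pair)
R^φ_{θ φ θ} = ∂_φ Γ^φ_{θ θ} - ∂_θ Γ^φ_{θ φ} + Γ^φ_{φ m} Γ^m_{θ θ} - Γ^φ_{θ m} Γ^m_{θ φ}
  = (0) - (-1/sin(θ)^2) + (0) - (1/tan(θ)^2) = 1
R_{θθ} = R^θ_{θ θ θ} + R^φ_{θ φ θ} = (0) + (1) = 1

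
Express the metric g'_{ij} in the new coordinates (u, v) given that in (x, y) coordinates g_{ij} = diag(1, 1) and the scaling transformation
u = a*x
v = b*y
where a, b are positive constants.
Invert the transformation: x = u/a, y = v/b
g'_{ij} = (∂x^k/∂x'^i)(∂x^l/∂x'^j) g_{kl}; with g_{kl} = δ_{kl} this is Σ_k (∂x^k/∂x'^i)(∂x^k/∂x'^j).
Jacobian: ∂x/∂u = 1/a, ∂x/∂v = 0, ∂y/∂u = 0, ∂y/∂v = 1/b
g'_{uu} = (1/a)(1/a) + (0)(0) = 1/a^2
g'_{uv} = (1/a)(0) + (0)(1/b) = 0
g'_{vv} = (0)(0) + (1/b)(1/b) = 1/b^2
g'_{ij} = diag(1/a^2, 1/b^2)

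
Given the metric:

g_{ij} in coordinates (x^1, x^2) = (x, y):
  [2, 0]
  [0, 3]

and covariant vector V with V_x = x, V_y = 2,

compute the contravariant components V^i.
Inverse metric (diagonal): g^{xx} = 1/2, g^{yy} = 1/3
V^i = g^{ij} V_j:
V^x = (1/2)(x) + (0)(2) = x/2
V^y = (0)(x) + (1/3)(2) = 2/3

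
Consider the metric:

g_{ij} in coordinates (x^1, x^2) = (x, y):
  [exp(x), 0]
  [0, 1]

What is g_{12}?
With x^1 = x, x^2 = y, g_{12} = g_{xy} is the row-1, column-2 entry of the matrix.
g_{12} = 0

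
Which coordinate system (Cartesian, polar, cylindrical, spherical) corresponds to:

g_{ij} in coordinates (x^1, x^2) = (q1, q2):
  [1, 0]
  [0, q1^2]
The line element ds^2 = dq1^2 + q1^2 dq2^2 is dr^2 + r^2 dθ^2 with q1 = r, q2 = θ.
polar coordinates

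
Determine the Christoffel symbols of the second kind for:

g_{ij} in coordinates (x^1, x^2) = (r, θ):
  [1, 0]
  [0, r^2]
Using Γ^k_{ij} = (1/2) g^{km} (∂_i g_{mj} + ∂_j g_{mi} - ∂_m g_{ij}); the metric is diagonal, so only the m = k term contributes.
Non-zero symbols (using the symmetry Γ^k_{ij} = Γ^k_{ji}):
Γ^r_{θ θ} = (1/2) g^{rr} (∂_θ g_{rθ} + ∂_θ g_{rθ} - ∂_r g_{θθ}) = (1/2)(1)((0) + (0) - (2*r)) = -r
Γ^θ_{r θ} = (1/2) g^{θθ} (∂_r g_{θθ} + ∂_θ g_{θr} - ∂_θ g_{rθ}) = (1/2)(1/r^2)((2*r) + (0) - (0)) = 1/r
All other Christoffel symbols are zero.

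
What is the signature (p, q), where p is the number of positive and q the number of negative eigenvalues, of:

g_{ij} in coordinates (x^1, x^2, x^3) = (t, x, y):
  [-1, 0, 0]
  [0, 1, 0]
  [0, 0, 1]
The metric is diagonal, so its eigenvalues are the diagonal entries: -1, 1, 1 (at a generic point, where coordinate-dependent entries are positive).
2 positive, 1 negative.
(2, 1) - Lorentzian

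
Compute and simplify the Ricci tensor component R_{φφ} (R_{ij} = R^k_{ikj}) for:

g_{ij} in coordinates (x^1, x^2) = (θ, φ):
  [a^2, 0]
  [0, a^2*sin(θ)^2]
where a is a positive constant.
Non-zero Christoffel symbols (Γ^k_{ij} = Γ^k_{ji}):
Γ^θ_{φ φ} = -sin(2*θ)/2
Γ^φ_{θ φ} = 1/tan(θ)
R^θ_{φ θ φ} = ∂_θ Γ^θ_{φ φ} - ∂_φ Γ^θ_{φ θ} + Γ^θ_{θ m} Γ^m_{φ φ} - Γ^θ_{φ m} Γ^m_{φ θ}
  = (-cos(2*θ)) - (0) + (0) - (-cos(θ)^2) = sin(θ)^2
R^φ_{φ φ φ} = 0 (a repeated index in an antisymmetric pair)
R_{φφ} = R^θ_{φ θ φ} + R^φ_{φ φ φ} = (sin(θ)^2) + (0) = sin(θ)^2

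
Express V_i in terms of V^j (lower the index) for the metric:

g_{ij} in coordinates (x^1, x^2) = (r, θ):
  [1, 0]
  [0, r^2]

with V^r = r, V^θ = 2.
V_i = g_{ij} V^j:
V_r = (1)(r) + (0)(2) = r
V_θ = (0)(r) + (r^2)(2) = 2*r^2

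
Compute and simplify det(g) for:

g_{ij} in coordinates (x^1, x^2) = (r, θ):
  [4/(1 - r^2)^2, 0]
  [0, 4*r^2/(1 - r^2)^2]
For a 2×2 metric: det(g) = g_{11}·g_{22} - g_{12}·g_{21}
= (4/(1 - r^2)^2)·(4*r^2/(1 - r^2)^2) - (0)·(0)
= 16*r^2/(1 - r^2)^4 - 0
det(g) = 16*r^2/(1 - r^2)^4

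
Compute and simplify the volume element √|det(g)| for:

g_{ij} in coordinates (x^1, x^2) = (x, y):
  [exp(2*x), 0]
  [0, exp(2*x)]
det(g) = exp(4*x)
√|det(g)| = exp(2*x)
Volume element: dV = exp(2*x) dx dy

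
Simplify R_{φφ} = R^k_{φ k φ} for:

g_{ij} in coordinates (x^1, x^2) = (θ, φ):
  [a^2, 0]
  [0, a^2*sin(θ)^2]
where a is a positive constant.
Non-zero Christoffel symbols (Γ^k_{ij} = Γ^k_{ji}):
Γ^θ_{φ φ} = -sin(2*θ)/2
Γ^φ_{θ φ} = 1/tan(θ)
R^θ_{φ θ φ} = ∂_θ Γ^θ_{φ φ} - ∂_φ Γ^θ_{φ θ} + Γ^θ_{θ m} Γ^m_{φ φ} - Γ^θ_{φ m} Γ^m_{φ θ}
  = (-cos(2*θ)) - (0) + (0) - (-cos(θ)^2) = sin(θ)^2
R^φ_{φ φ φ} = 0 (a repeated index in an antisymmetric pair)
R_{φφ} = R^θ_{φ θ φ} + R^φ_{φ φ φ} = (sin(θ)^2) + (0) = sin(θ)^2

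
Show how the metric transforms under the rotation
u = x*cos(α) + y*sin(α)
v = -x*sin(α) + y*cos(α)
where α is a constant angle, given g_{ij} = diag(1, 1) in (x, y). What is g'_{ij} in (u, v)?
Invert the transformation: x = u*cos(α) - v*sin(α), y = u*sin(α) + v*cos(α)
g'_{ij} = (∂x^k/∂x'^i)(∂x^l/∂x'^j) g_{kl}; with g_{kl} = δ_{kl} this is Σ_k (∂x^k/∂x'^i)(∂x^k/∂x'^j).
Jacobian: ∂x/∂u = cos(α), ∂x/∂v = -sin(α), ∂y/∂u = sin(α), ∂y/∂v = cos(α)
g'_{uu} = (cos(α))(cos(α)) + (sin(α))(sin(α)) = 1
g'_{uv} = (cos(α))(-sin(α)) + (sin(α))(cos(α)) = 0
g'_{vv} = (-sin(α))(-sin(α)) + (cos(α))(cos(α)) = 1
g'_{ij} = diag(1, 1)
The Euclidean metric is invariant under rotations.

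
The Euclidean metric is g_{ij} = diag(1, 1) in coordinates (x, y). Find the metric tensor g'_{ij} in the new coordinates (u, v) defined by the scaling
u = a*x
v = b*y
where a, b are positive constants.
Invert the transformation: x = u/a, y = v/b
g'_{ij} = (∂x^k/∂x'^i)(∂x^l/∂x'^j) g_{kl}; with g_{kl} = δ_{kl} this is Σ_k (∂x^k/∂x'^i)(∂x^k/∂x'^j).
Jacobian: ∂x/∂u = 1/a, ∂x/∂v = 0, ∂y/∂u = 0, ∂y/∂v = 1/b
g'_{uu} = (1/a)(1/a) + (0)(0) = 1/a^2
g'_{uv} = (1/a)(0) + (0)(1/b) = 0
g'_{vv} = (0)(0) + (1/b)(1/b) = 1/b^2
g'_{ij} = diag(1/a^2, 1/b^2)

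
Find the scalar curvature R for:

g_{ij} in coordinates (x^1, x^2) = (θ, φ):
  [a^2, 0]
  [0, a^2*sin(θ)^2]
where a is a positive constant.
Non-zero Christoffel symbols (Γ^k_{ij} = Γ^k_{ji}):
Γ^θ_{φ φ} = -sin(2*θ)/2
Γ^φ_{θ φ} = 1/tan(θ)
Ricci tensor (R_{ij} = R^k_{ikj}): R_{θθ} = 1, R_{θφ} = 0, R_{φφ} = sin(θ)^2
Inverse metric: g^{θθ} = 1/a^2, g^{φφ} = 1/(a^2*sin(θ)^2)
R = g^{ij} R_{ij} = (1/a^2)(1) + (1/(a^2*sin(θ)^2))(sin(θ)^2) = 2/a^2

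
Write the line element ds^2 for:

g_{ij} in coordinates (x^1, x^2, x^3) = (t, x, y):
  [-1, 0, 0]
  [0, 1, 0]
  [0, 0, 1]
ds^2 = g_{ij} dx^i dx^j; only the non-zero components contribute.
ds^2 = -dt^2 + dx^2 + dy^2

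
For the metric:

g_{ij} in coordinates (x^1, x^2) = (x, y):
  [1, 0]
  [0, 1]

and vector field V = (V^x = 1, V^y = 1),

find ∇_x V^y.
All Christoffel symbols are zero.
∇_x V^y = ∂_x V^y + Γ^y_{x j} V^j
  = (0) + (0)(1) + (0)(1)
  = 0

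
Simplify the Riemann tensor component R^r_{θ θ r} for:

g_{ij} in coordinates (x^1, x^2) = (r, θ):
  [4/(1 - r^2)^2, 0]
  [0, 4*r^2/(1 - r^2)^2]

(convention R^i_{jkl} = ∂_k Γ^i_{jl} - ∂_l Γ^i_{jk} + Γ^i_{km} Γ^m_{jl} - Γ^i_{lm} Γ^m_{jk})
Non-zero Christoffel symbols (Γ^k_{ij} = Γ^k_{ji}):
Γ^r_{r r} = 2*r/(1 - r^2)
Γ^r_{θ θ} = (r^3 + r)/(r^2 - 1)
Γ^θ_{r θ} = (-r^2 - 1)/(r^3 - r)
R^r_{θ θ r} = ∂_θ Γ^r_{θ r} - ∂_r Γ^r_{θ θ} + Γ^r_{θ m} Γ^m_{θ r} - Γ^r_{r m} Γ^m_{θ θ}
  = (0) - ((r^4 - 4*r^2 - 1)/(r^2 - 1)^2) + (-(r^2 + 1)^2/(r^2 - 1)^2) - (-2*r^2*(r^2 + 1)/(r^2 - 1)^2) = 4*r^2/(r^2 - 1)^2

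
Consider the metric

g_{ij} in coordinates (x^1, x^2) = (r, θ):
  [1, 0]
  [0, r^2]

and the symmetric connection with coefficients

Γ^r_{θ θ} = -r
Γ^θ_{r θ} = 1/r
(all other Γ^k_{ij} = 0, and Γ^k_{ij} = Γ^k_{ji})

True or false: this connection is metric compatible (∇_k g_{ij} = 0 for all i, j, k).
Using ∇_k g_{ij} = ∂_k g_{ij} - Γ^m_{ki} g_{mj} - Γ^m_{kj} g_{im}:
e.g. ∇_r g_{θθ} = (2*r) - (r) - (r) = 0
Every component ∇_k g_{ij} vanishes: the connection is metric compatible.
True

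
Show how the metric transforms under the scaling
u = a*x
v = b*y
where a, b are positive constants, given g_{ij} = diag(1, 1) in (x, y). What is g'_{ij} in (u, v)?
Invert the transformation: x = u/a, y = v/b
g'_{ij} = (∂x^k/∂x'^i)(∂x^l/∂x'^j) g_{kl}; with g_{kl} = δ_{kl} this is Σ_k (∂x^k/∂x'^i)(∂x^k/∂x'^j).
Jacobian: ∂x/∂u = 1/a, ∂x/∂v = 0, ∂y/∂u = 0, ∂y/∂v = 1/b
g'_{uu} = (1/a)(1/a) + (0)(0) = 1/a^2
g'_{uv} = (1/a)(0) + (0)(1/b) = 0
g'_{vv} = (0)(0) + (1/b)(1/b) = 1/b^2
g'_{ij} = diag(1/a^2, 1/b^2)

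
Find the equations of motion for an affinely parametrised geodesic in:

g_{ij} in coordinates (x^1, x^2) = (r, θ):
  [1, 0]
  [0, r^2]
Geodesic equation: d^2x^k/dλ^2 + Γ^k_{ij} (dx^i/dλ)(dx^j/dλ) = 0.
Non-zero Christoffel symbols:
Γ^r_{θ θ} = -r
Γ^θ_{r θ} = 1/r
Substituting (the symmetric pair Γ^k_{ij}, Γ^k_{ji} combines into a factor 2):
d^2r/dλ^2 - r (dθ/dλ)^2 = 0
d^2θ/dλ^2 + (2/r) (dr/dλ)(dθ/dλ) = 0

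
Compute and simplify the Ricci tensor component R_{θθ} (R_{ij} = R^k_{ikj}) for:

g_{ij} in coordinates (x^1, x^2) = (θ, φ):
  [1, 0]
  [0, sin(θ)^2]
Non-zero Christoffel symbols (Γ^k_{ij} = Γ^k_{ji}):
Γ^θ_{φ φ} = -sin(2*θ)/2
Γ^φ_{θ φ} = 1/tan(θ)
R^θ_{θ θ θ} = 0 (a repeated index in an antisymmetric pair)
R^φ_{θ φ θ} = ∂_φ Γ^φ_{θ θ} - ∂_θ Γ^φ_{θ φ} + Γ^φ_{φ m} Γ^m_{θ θ} - Γ^φ_{θ m} Γ^m_{θ φ}
  = (0) - (-1/sin(θ)^2) + (0) - (1/tan(θ)^2) = 1
R_{θθ} = R^θ_{θ θ θ} + R^φ_{θ φ θ} = (0) + (1) = 1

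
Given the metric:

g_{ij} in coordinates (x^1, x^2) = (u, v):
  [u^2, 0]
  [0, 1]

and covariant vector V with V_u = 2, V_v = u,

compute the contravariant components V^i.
Inverse metric (diagonal): g^{uu} = 1/u^2, g^{vv} = 1
V^i = g^{ij} V_j:
V^u = (1/u^2)(2) + (0)(u) = 2/u^2
V^v = (0)(2) + (1)(u) = u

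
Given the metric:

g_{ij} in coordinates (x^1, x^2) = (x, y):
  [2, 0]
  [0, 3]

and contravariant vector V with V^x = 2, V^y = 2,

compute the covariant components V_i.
V_i = g_{ij} V^j:
V_x = (2)(2) + (0)(2) = 4
V_y = (0)(2) + (3)(2) = 6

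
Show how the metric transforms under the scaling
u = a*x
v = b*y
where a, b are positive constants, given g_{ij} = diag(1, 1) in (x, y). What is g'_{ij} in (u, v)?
Invert the transformation: x = u/a, y = v/b
g'_{ij} = (∂x^k/∂x'^i)(∂x^l/∂x'^j) g_{kl}; with g_{kl} = δ_{kl} this is Σ_k (∂x^k/∂x'^i)(∂x^k/∂x'^j).
Jacobian: ∂x/∂u = 1/a, ∂x/∂v = 0, ∂y/∂u = 0, ∂y/∂v = 1/b
g'_{uu} = (1/a)(1/a) + (0)(0) = 1/a^2
g'_{uv} = (1/a)(0) + (0)(1/b) = 0
g'_{vv} = (0)(0) + (1/b)(1/b) = 1/b^2
g'_{ij} = diag(1/a^2, 1/b^2)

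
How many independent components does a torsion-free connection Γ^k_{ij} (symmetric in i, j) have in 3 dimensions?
Γ^k_{ij} has n choices for the upper index and n(n+1)/2 independent symmetric lower index pairs.
Total = 3 × 3×4/2 = 3 × 6 = 18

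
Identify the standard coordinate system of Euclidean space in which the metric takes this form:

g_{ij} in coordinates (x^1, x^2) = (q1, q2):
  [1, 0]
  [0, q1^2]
The line element ds^2 = dq1^2 + q1^2 dq2^2 is dr^2 + r^2 dθ^2 with q1 = r, q2 = θ.
polar coordinates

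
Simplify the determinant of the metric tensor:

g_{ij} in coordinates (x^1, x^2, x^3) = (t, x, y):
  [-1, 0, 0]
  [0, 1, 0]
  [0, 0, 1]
Diagonal metric: det(g) = g_{11}·g_{22}·g_{33}
= (-1)·(1)·(1)
det(g) = -1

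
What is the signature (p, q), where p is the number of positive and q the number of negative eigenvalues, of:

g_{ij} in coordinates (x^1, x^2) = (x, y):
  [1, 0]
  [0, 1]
The metric is diagonal, so its eigenvalues are the diagonal entries: 1, 1 (at a generic point, where coordinate-dependent entries are positive).
2 positive, 0 negative.
(2, 0) - Riemannian (positive definite)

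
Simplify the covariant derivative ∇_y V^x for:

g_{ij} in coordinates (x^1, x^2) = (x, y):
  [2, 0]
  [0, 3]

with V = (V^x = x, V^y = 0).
All Christoffel symbols are zero.
∇_y V^x = ∂_y V^x + Γ^x_{y j} V^j
  = (0) + (0)(x) + (0)(0)
  = 0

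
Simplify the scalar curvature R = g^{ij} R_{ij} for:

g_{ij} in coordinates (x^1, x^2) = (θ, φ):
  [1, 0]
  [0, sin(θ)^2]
Non-zero Christoffel symbols (Γ^k_{ij} = Γ^k_{ji}):
Γ^θ_{φ φ} = -sin(2*θ)/2
Γ^φ_{θ φ} = 1/tan(θ)
Ricci tensor (R_{ij} = R^k_{ikj}): R_{θθ} = 1, R_{θφ} = 0, R_{φφ} = sin(θ)^2
Inverse metric: g^{θθ} = 1, g^{φφ} = 1/sin(θ)^2
R = g^{ij} R_{ij} = (1)(1) + (1/sin(θ)^2)(sin(θ)^2) = 2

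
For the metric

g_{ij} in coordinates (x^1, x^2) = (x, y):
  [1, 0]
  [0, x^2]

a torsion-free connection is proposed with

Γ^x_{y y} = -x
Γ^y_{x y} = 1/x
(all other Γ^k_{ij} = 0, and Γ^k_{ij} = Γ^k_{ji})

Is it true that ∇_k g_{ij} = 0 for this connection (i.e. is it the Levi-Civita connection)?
Using ∇_k g_{ij} = ∂_k g_{ij} - Γ^m_{ki} g_{mj} - Γ^m_{kj} g_{im}:
e.g. ∇_x g_{yy} = (2*x) - (x) - (x) = 0
Every component ∇_k g_{ij} vanishes: the connection is metric compatible.
Yes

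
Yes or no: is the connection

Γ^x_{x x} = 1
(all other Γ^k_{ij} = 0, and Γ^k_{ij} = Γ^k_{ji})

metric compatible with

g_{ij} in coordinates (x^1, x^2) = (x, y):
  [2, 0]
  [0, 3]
Using ∇_k g_{ij} = ∂_k g_{ij} - Γ^m_{ki} g_{mj} - Γ^m_{kj} g_{im}:
∇_x g_{xx} = (0) - (2) - (2) = -4 ≠ 0
So the connection is not metric compatible (it is not the Levi-Civita connection).
No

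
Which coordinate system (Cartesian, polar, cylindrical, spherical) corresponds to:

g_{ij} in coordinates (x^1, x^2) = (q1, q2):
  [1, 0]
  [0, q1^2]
The line element ds^2 = dq1^2 + q1^2 dq2^2 is dr^2 + r^2 dθ^2 with q1 = r, q2 = θ.
polar coordinates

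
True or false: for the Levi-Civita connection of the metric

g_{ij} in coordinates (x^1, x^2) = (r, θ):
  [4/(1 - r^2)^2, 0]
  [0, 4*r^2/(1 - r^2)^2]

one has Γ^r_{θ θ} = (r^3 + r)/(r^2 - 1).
Γ^r_{θ θ} = (1/2) g^{rr} (∂_θ g_{rθ} + ∂_θ g_{rθ} - ∂_r g_{θθ}) = (1/2)((1 - r^2)^2/4)((0) + (0) - (-8*(r^3 + r)/(r^2 - 1)^3)) = (r^3 + r)/(r^2 - 1)
This equals the proposed value (r^3 + r)/(r^2 - 1).
True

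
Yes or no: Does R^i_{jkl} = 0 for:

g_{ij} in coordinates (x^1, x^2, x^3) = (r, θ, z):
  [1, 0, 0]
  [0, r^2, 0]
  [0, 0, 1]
Non-zero Christoffel symbols:
Γ^r_{θ θ} = -r
Γ^θ_{r θ} = 1/r
Ricci tensor: R_{rr} = 0, R_{rθ} = 0, R_{rz} = 0, R_{θθ} = 0, R_{θz} = 0, R_{zz} = 0
All R_{ij} vanish; in 3 dimensions the Riemann tensor is fully determined by the Ricci tensor, so R^i_{jkl} = 0: the metric is flat (curvilinear coordinates on flat space).
Yes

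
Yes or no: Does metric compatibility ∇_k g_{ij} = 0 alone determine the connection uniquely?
One also needs vanishing torsion; metric compatibility plus torsion-freeness singles out the Levi-Civita connection.
No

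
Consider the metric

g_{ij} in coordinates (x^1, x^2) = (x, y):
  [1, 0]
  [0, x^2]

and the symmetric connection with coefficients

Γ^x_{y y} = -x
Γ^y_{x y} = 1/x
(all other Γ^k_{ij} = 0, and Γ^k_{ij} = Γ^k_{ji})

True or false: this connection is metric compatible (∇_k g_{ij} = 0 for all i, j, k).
Using ∇_k g_{ij} = ∂_k g_{ij} - Γ^m_{ki} g_{mj} - Γ^m_{kj} g_{im}:
e.g. ∇_x g_{yy} = (2*x) - (x) - (x) = 0
Every component ∇_k g_{ij} vanishes: the connection is metric compatible.
True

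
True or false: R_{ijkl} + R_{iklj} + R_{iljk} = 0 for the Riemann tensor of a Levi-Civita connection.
This is the first (algebraic) Bianchi identity.
True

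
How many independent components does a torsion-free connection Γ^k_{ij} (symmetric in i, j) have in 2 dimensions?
Γ^k_{ij} has n choices for the upper index and n(n+1)/2 independent symmetric lower index pairs.
Total = 2 × 2×3/2 = 2 × 3 = 6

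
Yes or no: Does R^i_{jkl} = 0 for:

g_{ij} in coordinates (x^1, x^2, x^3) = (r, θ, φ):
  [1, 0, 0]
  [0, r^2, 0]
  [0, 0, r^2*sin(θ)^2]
Non-zero Christoffel symbols:
Γ^r_{θ θ} = -r
Γ^r_{φ φ} = -r*sin(θ)^2
Γ^θ_{r θ} = 1/r
Γ^θ_{φ φ} = -sin(2*θ)/2
Γ^φ_{r φ} = 1/r
Γ^φ_{θ φ} = 1/tan(θ)
Ricci tensor: R_{rr} = 0, R_{rθ} = 0, R_{rφ} = 0, R_{θθ} = 0, R_{θφ} = 0, R_{φφ} = 0
All R_{ij} vanish; in 3 dimensions the Riemann tensor is fully determined by the Ricci tensor, so R^i_{jkl} = 0: the metric is flat (curvilinear coordinates on flat space).
Yes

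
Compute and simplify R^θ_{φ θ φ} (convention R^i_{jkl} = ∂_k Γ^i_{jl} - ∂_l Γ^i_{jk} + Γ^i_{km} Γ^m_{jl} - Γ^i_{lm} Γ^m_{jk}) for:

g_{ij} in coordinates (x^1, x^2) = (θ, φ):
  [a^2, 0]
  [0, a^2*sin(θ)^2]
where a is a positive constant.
Non-zero Christoffel symbols (Γ^k_{ij} = Γ^k_{ji}):
Γ^θ_{φ φ} = -sin(2*θ)/2
Γ^φ_{θ φ} = 1/tan(θ)
R^θ_{φ θ φ} = ∂_θ Γ^θ_{φ φ} - ∂_φ Γ^θ_{φ θ} + Γ^θ_{θ m} Γ^m_{φ φ} - Γ^θ_{φ m} Γ^m_{φ θ}
  = (-cos(2*θ)) - (0) + (0) - (-cos(θ)^2) = sin(θ)^2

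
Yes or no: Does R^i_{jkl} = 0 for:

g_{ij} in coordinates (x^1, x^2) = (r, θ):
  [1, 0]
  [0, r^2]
Non-zero Christoffel symbols:
Γ^r_{θ θ} = -r
Γ^θ_{r θ} = 1/r
Ricci tensor: R_{rr} = 0, R_{rθ} = 0, R_{θθ} = 0
All R_{ij} vanish; in 2 dimensions the Riemann tensor is fully determined by the Ricci tensor, so R^i_{jkl} = 0: the metric is flat (curvilinear coordinates on flat space).
Yes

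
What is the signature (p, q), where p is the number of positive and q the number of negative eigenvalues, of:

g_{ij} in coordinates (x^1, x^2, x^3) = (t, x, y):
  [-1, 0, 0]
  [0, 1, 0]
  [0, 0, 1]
The metric is diagonal, so its eigenvalues are the diagonal entries: -1, 1, 1 (at a generic point, where coordinate-dependent entries are positive).
2 positive, 1 negative.
(2, 1) - Lorentzian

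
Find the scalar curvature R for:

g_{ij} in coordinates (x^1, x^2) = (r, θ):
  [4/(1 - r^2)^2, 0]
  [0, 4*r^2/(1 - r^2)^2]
Non-zero Christoffel symbols (Γ^k_{ij} = Γ^k_{ji}):
Γ^r_{r r} = 2*r/(1 - r^2)
Γ^r_{θ θ} = (r^3 + r)/(r^2 - 1)
Γ^θ_{r θ} = (-r^2 - 1)/(r^3 - r)
Ricci tensor (R_{ij} = R^k_{ikj}): R_{rr} = -4/(r^2 - 1)^2, R_{rθ} = 0, R_{θθ} = -4*r^2/(r^2 - 1)^2
Inverse metric: g^{rr} = (1 - r^2)^2/4, g^{θθ} = (1 - r^2)^2/(4*r^2)
R = g^{ij} R_{ij} = ((1 - r^2)^2/4)(-4/(r^2 - 1)^2) + ((1 - r^2)^2/(4*r^2))(-4*r^2/(r^2 - 1)^2) = -2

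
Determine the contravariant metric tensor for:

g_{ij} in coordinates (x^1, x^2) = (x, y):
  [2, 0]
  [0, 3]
The metric is diagonal, so g^{ij} is diagonal with entries 1/g_{ii}: diag(1/2, 1/3).
g^{ij}:
  [1/2, 0]
  [0, 1/3]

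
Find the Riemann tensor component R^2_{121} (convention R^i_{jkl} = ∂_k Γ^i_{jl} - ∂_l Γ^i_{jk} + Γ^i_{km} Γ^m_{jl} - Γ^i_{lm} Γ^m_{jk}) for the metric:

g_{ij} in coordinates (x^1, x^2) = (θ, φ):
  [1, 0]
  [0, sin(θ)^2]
Non-zero Christoffel symbols (Γ^k_{ij} = Γ^k_{ji}):
Γ^θ_{φ φ} = -sin(2*θ)/2
Γ^φ_{θ φ} = 1/tan(θ)
R^φ_{θ φ θ} = ∂_φ Γ^φ_{θ θ} - ∂_θ Γ^φ_{θ φ} + Γ^φ_{φ m} Γ^m_{θ θ} - Γ^φ_{θ m} Γ^m_{θ φ}
  = (0) - (-1/sin(θ)^2) + (0) - (1/tan(θ)^2) = 1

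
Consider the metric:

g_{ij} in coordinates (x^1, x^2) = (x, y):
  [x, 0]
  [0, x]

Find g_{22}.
With x^1 = x, x^2 = y, g_{22} = g_{yy} is the row-2, column-2 entry of the matrix.
g_{22} = x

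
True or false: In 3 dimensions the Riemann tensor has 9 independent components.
n^2(n^2-1)/12 = 9·8/12 = 6 independent components for n = 3.
False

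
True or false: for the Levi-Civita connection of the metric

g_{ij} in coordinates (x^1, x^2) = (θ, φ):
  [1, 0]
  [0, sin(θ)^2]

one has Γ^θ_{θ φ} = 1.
Γ^θ_{θ φ} = (1/2) g^{θθ} (∂_θ g_{θφ} + ∂_φ g_{θθ} - ∂_θ g_{θφ}) = (1/2)(1)((0) + (0) - (0)) = 0
This differs from the proposed value 1.
False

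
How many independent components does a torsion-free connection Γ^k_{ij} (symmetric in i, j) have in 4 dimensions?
Γ^k_{ij} has n choices for the upper index and n(n+1)/2 independent symmetric lower index pairs.
Total = 4 × 4×5/2 = 4 × 10 = 40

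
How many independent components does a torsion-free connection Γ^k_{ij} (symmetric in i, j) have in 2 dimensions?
Γ^k_{ij} has n choices for the upper index and n(n+1)/2 independent symmetric lower index pairs.
Total = 2 × 2×3/2 = 2 × 3 = 6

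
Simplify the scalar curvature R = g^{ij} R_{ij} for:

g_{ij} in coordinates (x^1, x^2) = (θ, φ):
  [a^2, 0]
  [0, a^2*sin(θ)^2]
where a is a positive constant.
Non-zero Christoffel symbols (Γ^k_{ij} = Γ^k_{ji}):
Γ^θ_{φ φ} = -sin(2*θ)/2
Γ^φ_{θ φ} = 1/tan(θ)
Ricci tensor (R_{ij} = R^k_{ikj}): R_{θθ} = 1, R_{θφ} = 0, R_{φφ} = sin(θ)^2
Inverse metric: g^{θθ} = 1/a^2, g^{φφ} = 1/(a^2*sin(θ)^2)
R = g^{ij} R_{ij} = (1/a^2)(1) + (1/(a^2*sin(θ)^2))(sin(θ)^2) = 2/a^2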